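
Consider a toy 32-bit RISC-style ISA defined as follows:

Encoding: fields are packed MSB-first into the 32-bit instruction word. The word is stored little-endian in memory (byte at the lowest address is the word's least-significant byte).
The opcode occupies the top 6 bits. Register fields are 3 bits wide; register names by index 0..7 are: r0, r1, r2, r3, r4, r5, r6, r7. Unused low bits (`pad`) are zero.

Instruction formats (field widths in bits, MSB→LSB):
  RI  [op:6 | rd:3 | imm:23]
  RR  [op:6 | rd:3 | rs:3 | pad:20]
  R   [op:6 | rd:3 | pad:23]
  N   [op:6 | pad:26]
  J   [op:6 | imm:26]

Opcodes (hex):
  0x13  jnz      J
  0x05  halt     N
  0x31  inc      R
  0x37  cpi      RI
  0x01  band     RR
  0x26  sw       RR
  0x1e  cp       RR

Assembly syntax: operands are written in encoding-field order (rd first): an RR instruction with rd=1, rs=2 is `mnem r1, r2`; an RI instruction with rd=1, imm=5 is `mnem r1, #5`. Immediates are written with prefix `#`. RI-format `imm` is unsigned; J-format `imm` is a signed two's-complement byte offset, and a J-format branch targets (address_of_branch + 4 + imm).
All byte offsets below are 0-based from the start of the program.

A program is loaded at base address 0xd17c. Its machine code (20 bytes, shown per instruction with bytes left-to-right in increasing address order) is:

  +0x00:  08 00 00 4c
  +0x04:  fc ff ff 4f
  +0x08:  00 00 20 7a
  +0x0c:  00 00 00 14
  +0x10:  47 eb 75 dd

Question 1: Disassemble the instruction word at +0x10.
cpi r2, #7727943

[10] 47 eb 75 dd → 0xdd75eb47
  top 6b → 0x37 → cpi [RI]
  [25:23] rd=2 = r2
  [22:0] imm=7727943 = #7727943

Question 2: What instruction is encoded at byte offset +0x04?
@+04  little-endian(fc ff ff 4f) = 0x4ffffffc
  top 6b → 0x13 → jnz [J]
  imm: (w>>0)&0x3ffffff=0x3fffffc (s26→-4) → #-4

jnz #-4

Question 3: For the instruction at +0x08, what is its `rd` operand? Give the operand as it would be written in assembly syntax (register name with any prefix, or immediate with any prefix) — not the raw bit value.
r4

+0x08: 00 00 20 7a ⇒ word 0x7a200000 (little)
  op=0x7a200000>>26=0x1e ⇒ cp (RR)
  rd@[25:23]=0x4 ⇒ r4
  rs@[22:20]=0x2 ⇒ r2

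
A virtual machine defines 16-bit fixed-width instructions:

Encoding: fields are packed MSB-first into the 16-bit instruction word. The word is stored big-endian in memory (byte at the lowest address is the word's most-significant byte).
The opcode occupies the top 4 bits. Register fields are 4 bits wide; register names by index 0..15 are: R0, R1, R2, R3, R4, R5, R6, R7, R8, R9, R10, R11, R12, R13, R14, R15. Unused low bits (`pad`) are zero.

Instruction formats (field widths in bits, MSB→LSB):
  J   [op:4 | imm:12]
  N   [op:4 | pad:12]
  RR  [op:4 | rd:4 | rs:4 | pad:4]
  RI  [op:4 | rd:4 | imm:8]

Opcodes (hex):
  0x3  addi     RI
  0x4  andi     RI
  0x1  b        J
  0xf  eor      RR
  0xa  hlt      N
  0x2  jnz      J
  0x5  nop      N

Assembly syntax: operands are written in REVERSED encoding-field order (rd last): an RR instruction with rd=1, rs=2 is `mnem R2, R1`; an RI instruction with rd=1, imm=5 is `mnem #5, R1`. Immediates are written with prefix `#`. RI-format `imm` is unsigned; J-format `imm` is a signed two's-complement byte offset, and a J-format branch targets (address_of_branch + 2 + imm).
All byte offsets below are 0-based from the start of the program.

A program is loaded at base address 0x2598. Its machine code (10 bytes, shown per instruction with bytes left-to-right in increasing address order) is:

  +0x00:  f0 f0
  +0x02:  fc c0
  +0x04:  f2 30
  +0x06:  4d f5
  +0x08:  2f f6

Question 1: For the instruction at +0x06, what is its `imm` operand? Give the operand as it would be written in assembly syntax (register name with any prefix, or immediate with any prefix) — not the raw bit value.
@+06  big-endian(4d f5) = 0x4df5
  top 4b → 0x4 → andi [RI]
  rd@[11:8]=0xd ⇒ R13
  imm@[7:0]=0xf5 ⇒ #245

#245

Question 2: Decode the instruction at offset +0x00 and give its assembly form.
[00] f0 f0 → 0xf0f0
  top 4b → 0xf → eor [RR]
  [11:8] rd=0 = R0
  [7:4] rs=15 = R15

eor R15, R0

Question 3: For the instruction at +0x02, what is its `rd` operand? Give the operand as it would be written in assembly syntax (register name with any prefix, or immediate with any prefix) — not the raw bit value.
R12

@+02  big-endian(fc c0) = 0xfcc0
  top 4b → 0xf → eor [RR]
  [11:8] rd=12 = R12
  [7:4] rs=12 = R12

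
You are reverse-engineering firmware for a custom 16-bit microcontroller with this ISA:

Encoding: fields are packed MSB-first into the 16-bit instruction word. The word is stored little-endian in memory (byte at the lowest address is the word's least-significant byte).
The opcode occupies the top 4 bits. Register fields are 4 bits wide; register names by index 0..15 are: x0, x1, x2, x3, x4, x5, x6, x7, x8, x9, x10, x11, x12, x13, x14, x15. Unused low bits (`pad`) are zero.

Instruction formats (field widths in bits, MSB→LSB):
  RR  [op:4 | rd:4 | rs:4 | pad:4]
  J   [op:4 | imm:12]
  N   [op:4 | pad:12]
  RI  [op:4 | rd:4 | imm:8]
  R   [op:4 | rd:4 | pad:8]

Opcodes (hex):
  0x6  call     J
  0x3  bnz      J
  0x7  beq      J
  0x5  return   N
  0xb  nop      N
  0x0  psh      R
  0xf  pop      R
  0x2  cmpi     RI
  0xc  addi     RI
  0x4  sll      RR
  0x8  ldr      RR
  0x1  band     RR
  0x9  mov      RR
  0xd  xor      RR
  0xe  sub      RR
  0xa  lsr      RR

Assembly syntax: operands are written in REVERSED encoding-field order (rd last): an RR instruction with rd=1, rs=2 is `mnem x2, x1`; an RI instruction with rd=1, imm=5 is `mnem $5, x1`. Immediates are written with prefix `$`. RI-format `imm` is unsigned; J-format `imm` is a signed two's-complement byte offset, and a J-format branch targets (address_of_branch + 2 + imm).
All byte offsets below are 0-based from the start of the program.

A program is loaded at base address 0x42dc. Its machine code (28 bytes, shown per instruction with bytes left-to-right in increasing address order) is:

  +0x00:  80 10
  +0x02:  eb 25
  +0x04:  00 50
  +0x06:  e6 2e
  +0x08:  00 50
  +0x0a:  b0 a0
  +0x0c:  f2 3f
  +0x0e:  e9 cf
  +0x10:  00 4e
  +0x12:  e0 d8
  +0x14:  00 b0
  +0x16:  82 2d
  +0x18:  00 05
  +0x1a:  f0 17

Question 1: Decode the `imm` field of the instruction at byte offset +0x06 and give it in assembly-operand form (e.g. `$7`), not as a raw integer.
$230

off 0x06: read e6 2e as little → 0x2ee6
  opcode bits[15:12]=0x2: cmpi/RI
  rd@[11:8]=0xe ⇒ x14
  imm@[7:0]=0xe6 ⇒ $230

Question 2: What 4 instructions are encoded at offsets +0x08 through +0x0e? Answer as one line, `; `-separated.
+0x08: 00 50 ⇒ word 0x5000 (little)
  opcode bits[15:12]=0x5: return/N
+0x0a: b0 a0 ⇒ word 0xa0b0 (little)
  opcode bits[15:12]=0xa: lsr/RR
  rd@[11:8]=0x0 ⇒ x0
  rs@[7:4]=0xb ⇒ x11
+0x0c: f2 3f ⇒ word 0x3ff2 (little)
  opcode bits[15:12]=0x3: bnz/J
  imm@[11:0]=0xff2 (s12→-14) ⇒ $-14
+0x0e: e9 cf ⇒ word 0xcfe9 (little)
  opcode bits[15:12]=0xc: addi/RI
  rd@[11:8]=0xf ⇒ x15
  imm@[7:0]=0xe9 ⇒ $233

return; lsr x11, x0; bnz $-14; addi $233, x15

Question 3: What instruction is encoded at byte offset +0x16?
+0x16: 82 2d ⇒ word 0x2d82 (little)
  opcode bits[15:12]=0x2: cmpi/RI
  rd: (w>>8)&0xf=0xd → x13
  imm: (w>>0)&0xff=0x82 → $130

cmpi $130, x13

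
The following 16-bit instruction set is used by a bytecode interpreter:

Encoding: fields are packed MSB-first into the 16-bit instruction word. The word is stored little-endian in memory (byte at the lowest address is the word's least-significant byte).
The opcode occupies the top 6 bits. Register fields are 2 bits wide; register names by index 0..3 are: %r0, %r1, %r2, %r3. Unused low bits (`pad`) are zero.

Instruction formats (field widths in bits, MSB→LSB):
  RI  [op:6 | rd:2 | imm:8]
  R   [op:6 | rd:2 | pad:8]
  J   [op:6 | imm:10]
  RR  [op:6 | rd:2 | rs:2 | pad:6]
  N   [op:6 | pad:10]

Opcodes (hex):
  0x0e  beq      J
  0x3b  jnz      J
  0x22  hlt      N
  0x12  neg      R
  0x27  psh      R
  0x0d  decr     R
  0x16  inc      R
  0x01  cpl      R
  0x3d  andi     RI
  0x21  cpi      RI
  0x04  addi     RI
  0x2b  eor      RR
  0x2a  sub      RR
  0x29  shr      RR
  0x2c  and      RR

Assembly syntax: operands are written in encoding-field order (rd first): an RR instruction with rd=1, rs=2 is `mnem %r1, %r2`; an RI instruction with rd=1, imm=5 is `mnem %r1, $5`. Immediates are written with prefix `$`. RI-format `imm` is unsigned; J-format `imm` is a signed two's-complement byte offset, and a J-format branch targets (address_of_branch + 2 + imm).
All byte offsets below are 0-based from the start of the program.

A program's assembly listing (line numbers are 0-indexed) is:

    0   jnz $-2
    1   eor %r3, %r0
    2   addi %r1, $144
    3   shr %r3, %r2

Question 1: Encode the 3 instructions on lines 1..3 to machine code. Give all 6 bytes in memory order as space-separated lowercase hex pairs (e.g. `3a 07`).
1. eor fields op=0x2b:6|rd=3:2|rs=0:2|pad=0:6 → word af00h → 00 af
2. addi fields op=0x4:6|rd=1:2|imm=144:8 → word 1190h → 90 11
3. shr fields op=0x29:6|rd=3:2|rs=2:2|pad=0:6 → word a780h → 80 a7

00 af 90 11 80 a7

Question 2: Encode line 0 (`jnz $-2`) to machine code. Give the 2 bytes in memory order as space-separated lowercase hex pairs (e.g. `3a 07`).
fe ef

0. jnz fields op=0x3b:6|imm=-2:10 → word effeh → fe ef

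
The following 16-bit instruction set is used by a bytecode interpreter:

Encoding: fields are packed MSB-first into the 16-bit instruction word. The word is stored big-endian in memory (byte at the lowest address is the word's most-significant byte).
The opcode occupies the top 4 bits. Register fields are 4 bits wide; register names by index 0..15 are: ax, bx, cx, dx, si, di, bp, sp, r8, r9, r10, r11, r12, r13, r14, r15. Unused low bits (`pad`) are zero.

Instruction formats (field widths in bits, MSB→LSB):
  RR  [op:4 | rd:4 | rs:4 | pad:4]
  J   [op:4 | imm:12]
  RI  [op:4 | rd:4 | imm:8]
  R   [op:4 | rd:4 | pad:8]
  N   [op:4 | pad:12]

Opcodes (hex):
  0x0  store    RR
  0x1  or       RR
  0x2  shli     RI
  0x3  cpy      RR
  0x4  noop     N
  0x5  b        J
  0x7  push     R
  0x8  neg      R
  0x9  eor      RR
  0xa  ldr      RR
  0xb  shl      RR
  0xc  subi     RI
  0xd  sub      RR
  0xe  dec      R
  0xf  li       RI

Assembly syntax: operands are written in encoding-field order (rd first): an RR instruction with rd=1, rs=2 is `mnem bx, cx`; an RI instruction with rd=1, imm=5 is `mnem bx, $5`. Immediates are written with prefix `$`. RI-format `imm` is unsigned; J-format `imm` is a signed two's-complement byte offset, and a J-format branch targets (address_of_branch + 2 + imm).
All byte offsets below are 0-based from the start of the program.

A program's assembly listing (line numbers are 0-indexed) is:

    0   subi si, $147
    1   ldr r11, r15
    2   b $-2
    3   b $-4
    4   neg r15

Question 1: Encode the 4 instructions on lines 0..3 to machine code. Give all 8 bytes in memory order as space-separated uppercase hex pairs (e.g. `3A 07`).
C4 93 AB F0 5F FE 5F FC

line 0 (subi): pack op=0xc:4|rd=4:4|imm=147:8 = 0xc493; big→ c4 93
line 1 (ldr): pack op=0xa:4|rd=11:4|rs=15:4|pad=0:4 = 0xabf0; big→ ab f0
line 2 (b): pack op=0x5:4|imm=-2:12 = 0x5ffe; big→ 5f fe
line 3 (b): pack op=0x5:4|imm=-4:12 = 0x5ffc; big→ 5f fc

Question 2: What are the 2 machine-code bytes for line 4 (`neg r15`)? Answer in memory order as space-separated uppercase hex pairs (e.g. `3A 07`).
4. neg fields op=0x8:4|rd=15:4|pad=0:8 → word 8f00h → 8f 00

8F 00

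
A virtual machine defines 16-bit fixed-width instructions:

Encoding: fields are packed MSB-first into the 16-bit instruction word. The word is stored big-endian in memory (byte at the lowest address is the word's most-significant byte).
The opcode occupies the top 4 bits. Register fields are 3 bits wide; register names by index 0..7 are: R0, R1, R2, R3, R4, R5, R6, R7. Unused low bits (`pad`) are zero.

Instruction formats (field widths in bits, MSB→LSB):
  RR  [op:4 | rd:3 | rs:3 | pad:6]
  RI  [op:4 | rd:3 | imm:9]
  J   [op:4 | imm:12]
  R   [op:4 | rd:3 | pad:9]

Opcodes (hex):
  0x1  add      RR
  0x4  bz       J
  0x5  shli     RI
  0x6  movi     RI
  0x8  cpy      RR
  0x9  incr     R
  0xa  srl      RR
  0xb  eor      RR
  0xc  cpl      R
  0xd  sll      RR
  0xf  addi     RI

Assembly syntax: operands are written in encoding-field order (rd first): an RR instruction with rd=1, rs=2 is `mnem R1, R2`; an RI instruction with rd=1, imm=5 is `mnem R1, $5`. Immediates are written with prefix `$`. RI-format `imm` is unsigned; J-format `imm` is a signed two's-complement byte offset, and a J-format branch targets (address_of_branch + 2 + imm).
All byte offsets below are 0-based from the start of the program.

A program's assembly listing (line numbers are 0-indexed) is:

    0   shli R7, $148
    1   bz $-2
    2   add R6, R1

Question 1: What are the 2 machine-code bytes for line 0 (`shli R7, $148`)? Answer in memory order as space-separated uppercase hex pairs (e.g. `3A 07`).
0. shli fields op=0x5:4|rd=7:3|imm=148:9 → word 5e94h → 5e 94

5E 94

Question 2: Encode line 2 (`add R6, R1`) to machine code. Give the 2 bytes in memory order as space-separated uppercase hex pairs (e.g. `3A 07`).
line 2 (add): pack op=0x1:4|rd=6:3|rs=1:3|pad=0:6 = 0x1c40; big→ 1c 40

1C 40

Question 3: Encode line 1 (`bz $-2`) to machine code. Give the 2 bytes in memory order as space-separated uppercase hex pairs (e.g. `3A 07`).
4F FE

line 1 (bz): pack op=0x4:4|imm=-2:12 = 0x4ffe; big→ 4f fe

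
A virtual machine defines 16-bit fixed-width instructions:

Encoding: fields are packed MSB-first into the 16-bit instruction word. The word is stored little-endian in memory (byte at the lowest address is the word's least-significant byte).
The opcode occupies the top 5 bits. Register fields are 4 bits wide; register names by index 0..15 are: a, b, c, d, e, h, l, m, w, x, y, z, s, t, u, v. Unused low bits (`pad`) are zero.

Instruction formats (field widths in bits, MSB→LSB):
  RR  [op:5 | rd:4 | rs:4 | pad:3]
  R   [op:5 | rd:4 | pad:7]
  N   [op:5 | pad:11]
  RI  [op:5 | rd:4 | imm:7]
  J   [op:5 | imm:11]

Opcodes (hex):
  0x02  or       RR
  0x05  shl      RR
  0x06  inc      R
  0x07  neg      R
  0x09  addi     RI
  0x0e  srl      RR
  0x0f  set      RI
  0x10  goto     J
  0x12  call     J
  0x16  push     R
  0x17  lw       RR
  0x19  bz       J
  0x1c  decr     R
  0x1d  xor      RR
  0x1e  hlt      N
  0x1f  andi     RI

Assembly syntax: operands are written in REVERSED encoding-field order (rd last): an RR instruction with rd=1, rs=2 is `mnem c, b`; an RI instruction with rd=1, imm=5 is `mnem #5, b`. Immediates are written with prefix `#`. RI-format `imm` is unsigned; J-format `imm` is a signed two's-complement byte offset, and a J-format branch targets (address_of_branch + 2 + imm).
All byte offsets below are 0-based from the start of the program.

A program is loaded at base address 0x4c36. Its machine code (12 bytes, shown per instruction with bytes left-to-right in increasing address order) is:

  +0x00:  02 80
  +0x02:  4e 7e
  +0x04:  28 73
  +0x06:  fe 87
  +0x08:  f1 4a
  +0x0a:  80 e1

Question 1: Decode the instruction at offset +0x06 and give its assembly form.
@+06  little-endian(fe 87) = 0x87fe
  op=0x87fe>>11=0x10 ⇒ goto (J)
  [10:0] imm=2046 (s11→-2) = #-2

goto #-2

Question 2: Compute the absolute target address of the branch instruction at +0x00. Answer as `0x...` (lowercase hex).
0x4c3a

@+00  little-endian(02 80) = 0x8002
  opcode bits[15:11]=0x10: goto/J
  imm@[10:0]=0x2 ⇒ #2
  target = base 0x4c36 + off 0x00 + 2 + imm 2 = 0x4c3a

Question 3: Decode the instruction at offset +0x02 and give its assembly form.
set #78, s

+0x02: 4e 7e ⇒ word 0x7e4e (little)
  top 5b → 0xf → set [RI]
  [10:7] rd=12 = s
  [6:0] imm=78 = #78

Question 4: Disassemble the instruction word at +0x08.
addi #113, h

off 0x08: read f1 4a as little → 0x4af1
  op=0x4af1>>11=0x9 ⇒ addi (RI)
  [10:7] rd=5 = h
  [6:0] imm=113 = #113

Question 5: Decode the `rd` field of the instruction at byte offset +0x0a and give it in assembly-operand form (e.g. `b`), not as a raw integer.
d

[0a] 80 e1 → 0xe180
  opcode bits[15:11]=0x1c: decr/R
  [10:7] rd=3 = d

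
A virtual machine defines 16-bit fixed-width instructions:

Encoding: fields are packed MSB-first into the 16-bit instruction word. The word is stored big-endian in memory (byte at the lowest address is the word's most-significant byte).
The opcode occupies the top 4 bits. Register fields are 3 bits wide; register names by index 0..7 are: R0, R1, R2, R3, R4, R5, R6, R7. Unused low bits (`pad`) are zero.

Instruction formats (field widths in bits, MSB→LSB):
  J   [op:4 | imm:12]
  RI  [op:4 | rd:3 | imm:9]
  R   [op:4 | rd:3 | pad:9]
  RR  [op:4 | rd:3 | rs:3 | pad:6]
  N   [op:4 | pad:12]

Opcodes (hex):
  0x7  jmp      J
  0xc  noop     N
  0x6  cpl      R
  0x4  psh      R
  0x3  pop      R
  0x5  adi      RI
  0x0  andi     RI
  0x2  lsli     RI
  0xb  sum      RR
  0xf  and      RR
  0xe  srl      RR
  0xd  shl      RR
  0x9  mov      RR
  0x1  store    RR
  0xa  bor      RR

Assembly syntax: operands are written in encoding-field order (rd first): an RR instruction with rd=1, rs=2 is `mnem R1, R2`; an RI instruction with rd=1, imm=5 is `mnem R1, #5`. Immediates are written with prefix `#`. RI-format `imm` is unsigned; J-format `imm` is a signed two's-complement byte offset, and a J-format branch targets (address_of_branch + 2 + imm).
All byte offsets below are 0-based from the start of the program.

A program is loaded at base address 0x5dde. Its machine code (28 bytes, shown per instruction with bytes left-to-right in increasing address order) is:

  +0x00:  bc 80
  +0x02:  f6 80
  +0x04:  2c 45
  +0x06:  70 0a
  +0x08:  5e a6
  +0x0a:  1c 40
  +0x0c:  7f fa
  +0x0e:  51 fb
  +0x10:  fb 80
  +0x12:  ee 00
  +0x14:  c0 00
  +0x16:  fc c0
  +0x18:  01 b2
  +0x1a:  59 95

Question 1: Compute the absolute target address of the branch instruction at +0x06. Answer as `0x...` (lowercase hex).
0x5df0

@+06  big-endian(70 0a) = 0x700a
  opcode bits[15:12]=0x7: jmp/J
  [11:0] imm=10 = #10
  target = base 0x5dde + off 0x06 + 2 + imm 10 = 0x5df0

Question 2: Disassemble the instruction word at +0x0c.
jmp #-6

[0c] 7f fa → 0x7ffa
  top 4b → 0x7 → jmp [J]
  imm@[11:0]=0xffa (s12→-6) ⇒ #-6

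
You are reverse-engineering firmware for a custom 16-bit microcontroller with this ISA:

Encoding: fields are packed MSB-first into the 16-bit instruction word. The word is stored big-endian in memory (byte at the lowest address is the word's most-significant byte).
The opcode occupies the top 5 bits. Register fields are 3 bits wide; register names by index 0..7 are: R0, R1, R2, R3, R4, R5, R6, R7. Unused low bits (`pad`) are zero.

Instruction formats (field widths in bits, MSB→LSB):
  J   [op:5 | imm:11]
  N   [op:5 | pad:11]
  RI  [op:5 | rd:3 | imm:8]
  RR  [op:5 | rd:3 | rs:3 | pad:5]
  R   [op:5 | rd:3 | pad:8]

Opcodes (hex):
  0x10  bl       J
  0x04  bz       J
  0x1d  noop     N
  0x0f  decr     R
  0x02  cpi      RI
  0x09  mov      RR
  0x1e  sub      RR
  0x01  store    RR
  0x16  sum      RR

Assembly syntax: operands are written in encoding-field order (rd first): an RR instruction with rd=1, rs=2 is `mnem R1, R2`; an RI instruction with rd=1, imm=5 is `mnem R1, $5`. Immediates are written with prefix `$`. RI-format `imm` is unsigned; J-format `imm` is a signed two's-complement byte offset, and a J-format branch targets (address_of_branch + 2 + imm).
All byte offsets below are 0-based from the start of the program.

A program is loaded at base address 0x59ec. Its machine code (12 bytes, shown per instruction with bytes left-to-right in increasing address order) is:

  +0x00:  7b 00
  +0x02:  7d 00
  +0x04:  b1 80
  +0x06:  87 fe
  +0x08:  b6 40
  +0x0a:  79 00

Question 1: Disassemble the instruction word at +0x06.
[06] 87 fe → 0x87fe
  op=0x87fe>>11=0x10 ⇒ bl (J)
  [10:0] imm=2046 (s11→-2) = $-2

bl $-2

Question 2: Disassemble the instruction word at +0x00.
+0x00: 7b 00 ⇒ word 0x7b00 (big)
  op=0x7b00>>11=0xf ⇒ decr (R)
  [10:8] rd=3 = R3

decr R3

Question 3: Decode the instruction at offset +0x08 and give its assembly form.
sum R6, R2

[08] b6 40 → 0xb640
  op=0xb640>>11=0x16 ⇒ sum (RR)
  rd: (w>>8)&0x7=0x6 → R6
  rs: (w>>5)&0x7=0x2 → R2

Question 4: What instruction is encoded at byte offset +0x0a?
@+0a  big-endian(79 00) = 0x7900
  top 5b → 0xf → decr [R]
  rd: (w>>8)&0x7=0x1 → R1

decr R1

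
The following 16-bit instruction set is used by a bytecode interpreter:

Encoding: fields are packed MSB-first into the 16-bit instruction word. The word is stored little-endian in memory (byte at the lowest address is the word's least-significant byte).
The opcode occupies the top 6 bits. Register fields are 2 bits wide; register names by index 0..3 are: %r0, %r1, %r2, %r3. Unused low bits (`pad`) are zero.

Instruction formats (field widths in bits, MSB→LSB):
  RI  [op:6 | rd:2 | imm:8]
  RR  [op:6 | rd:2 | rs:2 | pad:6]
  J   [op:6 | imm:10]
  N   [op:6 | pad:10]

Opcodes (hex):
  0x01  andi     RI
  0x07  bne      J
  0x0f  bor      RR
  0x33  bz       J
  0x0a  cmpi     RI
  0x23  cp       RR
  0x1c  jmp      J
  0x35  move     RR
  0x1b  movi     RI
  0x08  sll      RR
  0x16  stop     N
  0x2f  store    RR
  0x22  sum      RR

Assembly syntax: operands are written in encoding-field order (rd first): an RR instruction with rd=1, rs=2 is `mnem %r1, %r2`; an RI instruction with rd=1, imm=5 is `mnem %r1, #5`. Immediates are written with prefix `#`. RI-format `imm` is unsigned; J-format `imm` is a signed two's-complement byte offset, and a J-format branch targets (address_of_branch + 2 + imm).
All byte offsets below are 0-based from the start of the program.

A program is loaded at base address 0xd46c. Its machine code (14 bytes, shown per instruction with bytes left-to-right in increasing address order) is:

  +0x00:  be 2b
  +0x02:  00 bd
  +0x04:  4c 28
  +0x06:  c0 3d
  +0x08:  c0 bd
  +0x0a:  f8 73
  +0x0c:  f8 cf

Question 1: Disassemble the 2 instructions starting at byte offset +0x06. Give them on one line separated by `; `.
bor %r1, %r3; store %r1, %r3

[06] c0 3d → 0x3dc0
  top 6b → 0xf → bor [RR]
  rd@[9:8]=0x1 ⇒ %r1
  rs@[7:6]=0x3 ⇒ %r3
[08] c0 bd → 0xbdc0
  top 6b → 0x2f → store [RR]
  rd@[9:8]=0x1 ⇒ %r1
  rs@[7:6]=0x3 ⇒ %r3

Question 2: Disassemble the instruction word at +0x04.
cmpi %r0, #76

@+04  little-endian(4c 28) = 0x284c
  opcode bits[15:10]=0xa: cmpi/RI
  [9:8] rd=0 = %r0
  [7:0] imm=76 = #76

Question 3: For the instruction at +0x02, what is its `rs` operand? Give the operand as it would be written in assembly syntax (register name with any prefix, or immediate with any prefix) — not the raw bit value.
%r0

[02] 00 bd → 0xbd00
  top 6b → 0x2f → store [RR]
  rd: (w>>8)&0x3=0x1 → %r1
  rs: (w>>6)&0x3=0x0 → %r0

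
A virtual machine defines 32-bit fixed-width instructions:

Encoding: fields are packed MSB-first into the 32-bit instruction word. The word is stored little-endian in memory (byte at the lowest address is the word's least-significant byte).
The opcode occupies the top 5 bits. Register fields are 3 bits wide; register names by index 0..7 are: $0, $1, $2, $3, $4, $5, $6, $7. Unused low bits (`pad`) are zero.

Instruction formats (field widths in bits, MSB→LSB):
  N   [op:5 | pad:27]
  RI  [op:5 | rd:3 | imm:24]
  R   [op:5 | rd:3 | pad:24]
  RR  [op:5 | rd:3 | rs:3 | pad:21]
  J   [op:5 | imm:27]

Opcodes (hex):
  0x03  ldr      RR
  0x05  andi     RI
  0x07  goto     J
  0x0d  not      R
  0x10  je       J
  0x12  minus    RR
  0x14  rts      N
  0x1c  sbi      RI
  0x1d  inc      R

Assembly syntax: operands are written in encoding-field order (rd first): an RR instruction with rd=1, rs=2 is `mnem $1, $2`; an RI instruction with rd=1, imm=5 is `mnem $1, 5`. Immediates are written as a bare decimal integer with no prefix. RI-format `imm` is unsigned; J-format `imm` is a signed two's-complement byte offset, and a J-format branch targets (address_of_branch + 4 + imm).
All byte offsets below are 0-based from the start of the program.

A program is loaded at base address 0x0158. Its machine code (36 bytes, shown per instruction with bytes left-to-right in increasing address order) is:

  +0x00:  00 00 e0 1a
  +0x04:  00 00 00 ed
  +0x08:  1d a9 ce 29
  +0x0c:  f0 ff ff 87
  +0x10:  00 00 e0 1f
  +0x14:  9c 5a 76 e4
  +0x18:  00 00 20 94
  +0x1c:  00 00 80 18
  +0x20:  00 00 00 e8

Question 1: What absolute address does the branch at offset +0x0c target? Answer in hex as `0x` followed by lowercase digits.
+0x0c: f0 ff ff 87 ⇒ word 0x87fffff0 (little)
  top 5b → 0x10 → je [J]
  [26:0] imm=134217712 (s27→-16) = -16
  target = base 0x0158 + off 0x0c + 4 + imm -16 = 0x0158

0x0158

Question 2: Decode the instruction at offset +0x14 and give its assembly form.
sbi $4, 7756444

off 0x14: read 9c 5a 76 e4 as little → 0xe4765a9c
  top 5b → 0x1c → sbi [RI]
  rd@[26:24]=0x4 ⇒ $4
  imm@[23:0]=0x765a9c ⇒ 7756444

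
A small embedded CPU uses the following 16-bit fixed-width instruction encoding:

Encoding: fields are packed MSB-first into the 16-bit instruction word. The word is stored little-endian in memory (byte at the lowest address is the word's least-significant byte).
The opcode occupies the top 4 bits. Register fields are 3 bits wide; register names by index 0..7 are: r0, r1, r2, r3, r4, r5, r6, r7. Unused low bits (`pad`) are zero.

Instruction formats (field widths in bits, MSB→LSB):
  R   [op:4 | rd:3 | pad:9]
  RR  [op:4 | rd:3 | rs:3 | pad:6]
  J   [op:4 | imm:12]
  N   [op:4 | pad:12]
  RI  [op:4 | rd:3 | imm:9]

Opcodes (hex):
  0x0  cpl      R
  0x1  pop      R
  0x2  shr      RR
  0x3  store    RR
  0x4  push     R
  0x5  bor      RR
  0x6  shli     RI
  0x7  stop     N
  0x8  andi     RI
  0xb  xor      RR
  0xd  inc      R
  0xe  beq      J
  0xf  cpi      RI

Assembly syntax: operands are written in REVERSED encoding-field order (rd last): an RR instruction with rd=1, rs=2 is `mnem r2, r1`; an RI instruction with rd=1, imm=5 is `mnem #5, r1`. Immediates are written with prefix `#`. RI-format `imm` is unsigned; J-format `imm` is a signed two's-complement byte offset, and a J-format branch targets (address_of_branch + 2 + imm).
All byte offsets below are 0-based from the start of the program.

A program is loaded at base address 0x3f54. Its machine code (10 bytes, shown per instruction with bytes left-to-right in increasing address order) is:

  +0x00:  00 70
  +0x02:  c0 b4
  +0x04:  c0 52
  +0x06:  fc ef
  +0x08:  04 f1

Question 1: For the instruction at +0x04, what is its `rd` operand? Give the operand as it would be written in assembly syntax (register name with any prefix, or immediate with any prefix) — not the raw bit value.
+0x04: c0 52 ⇒ word 0x52c0 (little)
  opcode bits[15:12]=0x5: bor/RR
  rd@[11:9]=0x1 ⇒ r1
  rs@[8:6]=0x3 ⇒ r3

r1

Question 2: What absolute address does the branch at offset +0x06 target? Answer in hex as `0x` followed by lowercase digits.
0x3f58

off 0x06: read fc ef as little → 0xeffc
  op=0xeffc>>12=0xe ⇒ beq (J)
  [11:0] imm=4092 (s12→-4) = #-4
  target = base 0x3f54 + off 0x06 + 2 + imm -4 = 0x3f58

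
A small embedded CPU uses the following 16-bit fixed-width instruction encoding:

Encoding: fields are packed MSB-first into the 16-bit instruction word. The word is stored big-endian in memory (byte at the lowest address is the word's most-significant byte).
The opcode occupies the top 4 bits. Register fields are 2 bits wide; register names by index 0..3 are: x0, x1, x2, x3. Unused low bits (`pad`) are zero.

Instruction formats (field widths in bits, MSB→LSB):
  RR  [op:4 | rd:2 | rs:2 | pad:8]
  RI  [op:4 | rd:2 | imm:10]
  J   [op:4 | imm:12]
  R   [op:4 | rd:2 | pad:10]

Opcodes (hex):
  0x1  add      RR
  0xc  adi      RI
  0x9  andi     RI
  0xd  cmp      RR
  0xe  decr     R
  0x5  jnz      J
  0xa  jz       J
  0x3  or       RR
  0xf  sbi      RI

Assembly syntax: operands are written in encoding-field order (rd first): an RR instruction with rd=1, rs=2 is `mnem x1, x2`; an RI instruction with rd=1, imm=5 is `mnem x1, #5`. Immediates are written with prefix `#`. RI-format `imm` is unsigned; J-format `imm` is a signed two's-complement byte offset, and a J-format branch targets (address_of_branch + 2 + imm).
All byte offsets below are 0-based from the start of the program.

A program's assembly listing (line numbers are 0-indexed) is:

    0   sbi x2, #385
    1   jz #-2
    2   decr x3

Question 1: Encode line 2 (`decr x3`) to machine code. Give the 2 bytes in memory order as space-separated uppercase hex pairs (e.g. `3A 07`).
EC 00

L2: decr op=0xe:4|rd=3:2|pad=0:10 ⇒ 0xec00 ⇒ big ec 00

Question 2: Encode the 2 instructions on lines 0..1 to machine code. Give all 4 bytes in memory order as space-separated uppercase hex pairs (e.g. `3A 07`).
F9 81 AF FE

L0: sbi op=0xf:4|rd=2:2|imm=385:10 ⇒ 0xf981 ⇒ big f9 81
L1: jz op=0xa:4|imm=-2:12 ⇒ 0xaffe ⇒ big af fe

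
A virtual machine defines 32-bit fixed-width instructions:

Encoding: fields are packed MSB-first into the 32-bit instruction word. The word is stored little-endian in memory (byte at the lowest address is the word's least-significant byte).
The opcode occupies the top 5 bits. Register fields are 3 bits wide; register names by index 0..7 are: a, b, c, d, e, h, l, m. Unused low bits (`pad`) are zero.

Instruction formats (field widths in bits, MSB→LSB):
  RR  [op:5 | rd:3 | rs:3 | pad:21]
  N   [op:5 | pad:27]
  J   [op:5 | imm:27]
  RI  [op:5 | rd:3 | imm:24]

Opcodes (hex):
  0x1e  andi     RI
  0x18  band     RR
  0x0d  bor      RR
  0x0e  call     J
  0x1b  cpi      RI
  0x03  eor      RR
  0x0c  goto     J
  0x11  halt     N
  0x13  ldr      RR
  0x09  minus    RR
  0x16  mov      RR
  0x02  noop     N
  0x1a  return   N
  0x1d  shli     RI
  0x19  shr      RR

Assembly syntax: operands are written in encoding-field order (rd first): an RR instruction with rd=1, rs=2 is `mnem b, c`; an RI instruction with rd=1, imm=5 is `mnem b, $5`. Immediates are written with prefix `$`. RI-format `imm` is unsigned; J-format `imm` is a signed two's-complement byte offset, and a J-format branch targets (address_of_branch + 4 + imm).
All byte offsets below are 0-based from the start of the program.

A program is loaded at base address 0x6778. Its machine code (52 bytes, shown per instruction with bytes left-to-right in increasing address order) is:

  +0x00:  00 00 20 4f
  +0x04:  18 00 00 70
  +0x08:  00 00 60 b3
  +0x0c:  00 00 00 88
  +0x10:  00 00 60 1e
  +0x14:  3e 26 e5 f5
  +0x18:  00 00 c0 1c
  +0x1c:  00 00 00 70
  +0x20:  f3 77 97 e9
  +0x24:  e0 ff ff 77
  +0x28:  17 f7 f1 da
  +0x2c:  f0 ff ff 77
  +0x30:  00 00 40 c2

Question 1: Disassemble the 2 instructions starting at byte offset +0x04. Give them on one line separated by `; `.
[04] 18 00 00 70 → 0x70000018
  op=0x70000018>>27=0xe ⇒ call (J)
  imm: (w>>0)&0x7ffffff=0x18 → $24
[08] 00 00 60 b3 → 0xb3600000
  op=0xb3600000>>27=0x16 ⇒ mov (RR)
  rd: (w>>24)&0x7=0x3 → d
  rs: (w>>21)&0x7=0x3 → d

call $24; mov d, d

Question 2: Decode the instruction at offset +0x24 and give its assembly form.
+0x24: e0 ff ff 77 ⇒ word 0x77ffffe0 (little)
  top 5b → 0xe → call [J]
  imm: (w>>0)&0x7ffffff=0x7ffffe0 (s27→-32) → $-32

call $-32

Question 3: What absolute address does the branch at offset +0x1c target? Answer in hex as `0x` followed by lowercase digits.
[1c] 00 00 00 70 → 0x70000000
  op=0x70000000>>27=0xe ⇒ call (J)
  imm: (w>>0)&0x7ffffff=0x0 → $0
  target = base 0x6778 + off 0x1c + 4 + imm 0 = 0x6798

0x6798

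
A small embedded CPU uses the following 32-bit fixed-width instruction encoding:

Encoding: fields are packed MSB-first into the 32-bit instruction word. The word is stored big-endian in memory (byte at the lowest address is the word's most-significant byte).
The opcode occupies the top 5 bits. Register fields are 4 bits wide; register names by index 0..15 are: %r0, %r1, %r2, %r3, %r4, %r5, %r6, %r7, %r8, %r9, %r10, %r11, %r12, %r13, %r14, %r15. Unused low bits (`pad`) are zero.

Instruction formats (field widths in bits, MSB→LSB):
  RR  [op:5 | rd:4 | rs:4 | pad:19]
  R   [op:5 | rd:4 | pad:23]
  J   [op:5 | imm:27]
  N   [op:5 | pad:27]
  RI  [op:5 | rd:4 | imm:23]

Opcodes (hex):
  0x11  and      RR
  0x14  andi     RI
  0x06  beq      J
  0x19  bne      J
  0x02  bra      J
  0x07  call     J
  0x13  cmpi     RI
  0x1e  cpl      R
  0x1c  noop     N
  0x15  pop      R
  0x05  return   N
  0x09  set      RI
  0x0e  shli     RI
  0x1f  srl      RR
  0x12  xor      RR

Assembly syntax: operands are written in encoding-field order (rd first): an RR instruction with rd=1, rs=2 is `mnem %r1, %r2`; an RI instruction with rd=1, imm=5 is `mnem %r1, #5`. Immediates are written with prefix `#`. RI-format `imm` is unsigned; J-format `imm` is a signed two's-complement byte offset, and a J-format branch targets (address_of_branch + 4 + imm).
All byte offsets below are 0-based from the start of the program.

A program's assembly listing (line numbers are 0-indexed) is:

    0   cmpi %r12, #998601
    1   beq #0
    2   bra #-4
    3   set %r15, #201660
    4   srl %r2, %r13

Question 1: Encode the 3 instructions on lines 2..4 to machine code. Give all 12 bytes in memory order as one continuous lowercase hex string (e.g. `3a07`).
17fffffc4f8313bcf9680000

L2: bra op=0x2:5|imm=-4:27 ⇒ 0x17fffffc ⇒ big 17 ff ff fc
L3: set op=0x9:5|rd=15:4|imm=201660:23 ⇒ 0x4f8313bc ⇒ big 4f 83 13 bc
L4: srl op=0x1f:5|rd=2:4|rs=13:4|pad=0:19 ⇒ 0xf9680000 ⇒ big f9 68 00 00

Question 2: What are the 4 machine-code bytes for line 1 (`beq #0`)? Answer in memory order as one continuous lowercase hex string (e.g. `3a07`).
1. beq fields op=0x6:5|imm=0:27 → word 30000000h → 30 00 00 00

30000000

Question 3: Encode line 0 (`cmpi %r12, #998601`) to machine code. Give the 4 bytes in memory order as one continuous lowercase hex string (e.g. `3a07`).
9e0f3cc9

L0: cmpi op=0x13:5|rd=12:4|imm=998601:23 ⇒ 0x9e0f3cc9 ⇒ big 9e 0f 3c c9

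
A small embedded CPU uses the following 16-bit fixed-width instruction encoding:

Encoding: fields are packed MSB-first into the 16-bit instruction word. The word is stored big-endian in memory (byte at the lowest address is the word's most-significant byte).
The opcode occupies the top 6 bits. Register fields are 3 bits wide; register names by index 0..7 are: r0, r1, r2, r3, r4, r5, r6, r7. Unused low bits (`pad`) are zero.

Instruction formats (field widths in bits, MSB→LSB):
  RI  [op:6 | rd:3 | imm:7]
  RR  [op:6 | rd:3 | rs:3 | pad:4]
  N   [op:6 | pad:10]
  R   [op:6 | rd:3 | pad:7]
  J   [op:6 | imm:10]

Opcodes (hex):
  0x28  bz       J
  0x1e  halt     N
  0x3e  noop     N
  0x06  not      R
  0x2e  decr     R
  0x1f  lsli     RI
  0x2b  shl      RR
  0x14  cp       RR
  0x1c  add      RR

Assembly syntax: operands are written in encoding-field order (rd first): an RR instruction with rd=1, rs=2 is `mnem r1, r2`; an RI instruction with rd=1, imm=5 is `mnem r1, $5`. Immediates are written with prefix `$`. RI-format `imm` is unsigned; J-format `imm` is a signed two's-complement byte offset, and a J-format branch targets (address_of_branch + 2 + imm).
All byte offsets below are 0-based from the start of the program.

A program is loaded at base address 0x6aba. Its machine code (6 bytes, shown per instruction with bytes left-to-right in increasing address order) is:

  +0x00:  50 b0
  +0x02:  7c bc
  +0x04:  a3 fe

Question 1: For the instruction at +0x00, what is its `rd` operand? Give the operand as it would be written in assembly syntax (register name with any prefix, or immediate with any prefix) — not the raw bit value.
+0x00: 50 b0 ⇒ word 0x50b0 (big)
  op=0x50b0>>10=0x14 ⇒ cp (RR)
  rd@[9:7]=0x1 ⇒ r1
  rs@[6:4]=0x3 ⇒ r3

r1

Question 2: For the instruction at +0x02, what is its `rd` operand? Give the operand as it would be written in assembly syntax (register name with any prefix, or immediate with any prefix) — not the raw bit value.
r1

@+02  big-endian(7c bc) = 0x7cbc
  op=0x7cbc>>10=0x1f ⇒ lsli (RI)
  rd@[9:7]=0x1 ⇒ r1
  imm@[6:0]=0x3c ⇒ $60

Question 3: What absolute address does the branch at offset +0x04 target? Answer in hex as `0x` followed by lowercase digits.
off 0x04: read a3 fe as big → 0xa3fe
  opcode bits[15:10]=0x28: bz/J
  imm@[9:0]=0x3fe (s10→-2) ⇒ $-2
  target = base 0x6aba + off 0x04 + 2 + imm -2 = 0x6abe

0x6abe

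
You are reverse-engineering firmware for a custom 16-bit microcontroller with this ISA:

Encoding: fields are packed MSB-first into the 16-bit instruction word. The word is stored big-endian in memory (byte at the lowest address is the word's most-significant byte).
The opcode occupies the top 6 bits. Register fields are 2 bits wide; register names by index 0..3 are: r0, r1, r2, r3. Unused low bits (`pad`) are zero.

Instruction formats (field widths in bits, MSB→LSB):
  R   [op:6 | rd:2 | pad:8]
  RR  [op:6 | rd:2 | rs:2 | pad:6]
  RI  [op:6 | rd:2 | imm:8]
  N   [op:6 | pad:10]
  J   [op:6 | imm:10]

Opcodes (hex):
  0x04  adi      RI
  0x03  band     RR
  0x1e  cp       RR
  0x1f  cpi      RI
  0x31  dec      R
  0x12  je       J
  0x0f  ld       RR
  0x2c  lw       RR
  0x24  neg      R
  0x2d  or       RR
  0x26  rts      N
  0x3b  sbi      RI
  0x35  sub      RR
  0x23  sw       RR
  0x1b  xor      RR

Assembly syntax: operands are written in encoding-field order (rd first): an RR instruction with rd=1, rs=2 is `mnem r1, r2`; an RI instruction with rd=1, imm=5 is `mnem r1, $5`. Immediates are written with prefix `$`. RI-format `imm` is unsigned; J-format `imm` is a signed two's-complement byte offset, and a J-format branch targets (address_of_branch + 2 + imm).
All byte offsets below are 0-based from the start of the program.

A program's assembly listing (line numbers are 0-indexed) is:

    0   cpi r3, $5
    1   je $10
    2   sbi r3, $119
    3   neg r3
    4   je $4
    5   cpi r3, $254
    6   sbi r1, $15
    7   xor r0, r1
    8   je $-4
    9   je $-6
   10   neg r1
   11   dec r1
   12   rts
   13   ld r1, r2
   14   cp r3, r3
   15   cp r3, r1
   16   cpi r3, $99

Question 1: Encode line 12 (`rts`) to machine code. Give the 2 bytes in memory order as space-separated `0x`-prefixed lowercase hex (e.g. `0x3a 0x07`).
0x98 0x00

line 12 (rts): pack op=0x26:6|pad=0:10 = 0x9800; big→ 98 00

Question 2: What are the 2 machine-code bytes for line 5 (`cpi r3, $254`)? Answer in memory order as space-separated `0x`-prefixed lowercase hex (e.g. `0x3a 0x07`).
5. cpi fields op=0x1f:6|rd=3:2|imm=254:8 → word 7ffeh → 7f fe

0x7f 0xfe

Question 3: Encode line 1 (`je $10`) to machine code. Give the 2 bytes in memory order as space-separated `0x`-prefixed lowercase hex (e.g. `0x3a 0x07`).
line 1 (je): pack op=0x12:6|imm=10:10 = 0x480a; big→ 48 0a

0x48 0x0a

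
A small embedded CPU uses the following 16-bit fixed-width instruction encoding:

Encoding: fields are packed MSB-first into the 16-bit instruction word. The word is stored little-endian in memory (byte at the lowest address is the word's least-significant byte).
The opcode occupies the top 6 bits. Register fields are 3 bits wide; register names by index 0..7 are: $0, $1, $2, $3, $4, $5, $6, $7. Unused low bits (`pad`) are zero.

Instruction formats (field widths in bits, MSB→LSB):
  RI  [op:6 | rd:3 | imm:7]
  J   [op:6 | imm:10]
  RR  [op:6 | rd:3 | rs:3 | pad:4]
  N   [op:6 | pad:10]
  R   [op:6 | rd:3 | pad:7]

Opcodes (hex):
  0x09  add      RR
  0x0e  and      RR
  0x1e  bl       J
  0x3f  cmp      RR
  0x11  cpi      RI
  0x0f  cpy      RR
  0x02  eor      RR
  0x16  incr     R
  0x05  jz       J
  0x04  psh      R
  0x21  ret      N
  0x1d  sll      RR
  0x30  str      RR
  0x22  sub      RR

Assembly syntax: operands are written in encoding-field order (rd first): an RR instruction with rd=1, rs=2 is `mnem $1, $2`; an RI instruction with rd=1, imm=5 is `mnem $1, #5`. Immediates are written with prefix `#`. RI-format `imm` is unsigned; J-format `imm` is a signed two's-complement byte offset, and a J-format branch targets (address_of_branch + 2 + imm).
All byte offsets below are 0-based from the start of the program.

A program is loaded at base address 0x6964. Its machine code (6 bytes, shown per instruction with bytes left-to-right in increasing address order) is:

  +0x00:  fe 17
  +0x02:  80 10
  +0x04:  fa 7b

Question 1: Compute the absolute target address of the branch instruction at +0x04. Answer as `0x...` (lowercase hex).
off 0x04: read fa 7b as little → 0x7bfa
  op=0x7bfa>>10=0x1e ⇒ bl (J)
  imm@[9:0]=0x3fa (s10→-6) ⇒ #-6
  target = base 0x6964 + off 0x04 + 2 + imm -6 = 0x6964

0x6964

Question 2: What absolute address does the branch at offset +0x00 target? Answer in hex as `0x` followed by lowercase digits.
[00] fe 17 → 0x17fe
  top 6b → 0x5 → jz [J]
  imm@[9:0]=0x3fe (s10→-2) ⇒ #-2
  target = base 0x6964 + off 0x00 + 2 + imm -2 = 0x6964

0x6964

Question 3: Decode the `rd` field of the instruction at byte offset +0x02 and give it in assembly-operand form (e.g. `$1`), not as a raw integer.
$1

off 0x02: read 80 10 as little → 0x1080
  top 6b → 0x4 → psh [R]
  [9:7] rd=1 = $1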